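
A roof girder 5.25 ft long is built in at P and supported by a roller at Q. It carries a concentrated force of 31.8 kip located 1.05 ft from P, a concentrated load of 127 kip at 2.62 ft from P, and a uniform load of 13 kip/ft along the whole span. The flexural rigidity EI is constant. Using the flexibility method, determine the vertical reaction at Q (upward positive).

R_Q = 66.93 kip

Release the roller at Q. Primary structure: cantilever fixed at P.
Primary-structure tip deflection at Q by superposition:
  point load 31.8 at a = 1.05: Pa²(3L − a)/(6EI) = 85.9/EI
  point load 127 at a = 2.62: Pa²(3L − a)/(6EI) = 1908/EI
  UDL 13: wL⁴/(8EI) = 1234/EI
  δ_0 = 3228/EI
Tip deflection under a unit load at Q: L³/(3EI) = 48.23/EI.
The prop prevents deflection at Q: R_Q = δ_0/δ_{QQ} = 3228/48.23 = 66.93 kip.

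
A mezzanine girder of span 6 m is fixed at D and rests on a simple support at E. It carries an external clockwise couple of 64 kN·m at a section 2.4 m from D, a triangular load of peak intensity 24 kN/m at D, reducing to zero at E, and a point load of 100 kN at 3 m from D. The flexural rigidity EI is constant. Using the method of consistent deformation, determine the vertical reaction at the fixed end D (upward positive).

Remove the prop at E; the released (primary) structure is a cantilever built in at D.
Deflection at E on the released cantilever, summing each load's contribution:
  clockwise couple 64 at a = 2.4: M₀a(2L − a)/(2EI) = 737.3/EI
  triangular load, peak 24 at the fixed end: w₀L⁴/(30EI) = 1037/EI
  point load 100 at a = 3: Pa²(3L − a)/(6EI) = 2250/EI
  δ_0 = 4024/EI
Flexibility coefficient — unit upward force at E: δ_{EE} = L³/(3EI) = 72/EI.
Compatibility at E: δ_0 − R_E·δ_{EE} = 0, so R_E = 4024/72 = 55.89 kN.
Vertical equilibrium: R_D = ΣP − R_E = 172 − 55.89 = 116.1 kN.

R_D = 116.1 kN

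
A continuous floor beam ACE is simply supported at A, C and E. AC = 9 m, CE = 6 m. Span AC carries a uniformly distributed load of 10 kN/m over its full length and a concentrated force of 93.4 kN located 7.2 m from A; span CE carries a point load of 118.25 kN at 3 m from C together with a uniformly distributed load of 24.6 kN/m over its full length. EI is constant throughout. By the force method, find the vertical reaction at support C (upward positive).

Release continuity at C by inserting a hinge; the redundant is the internal moment M_C. The primary structure is two simply-supported spans AC and CE.
Discontinuity in slope at C on the released structure — sum the simple-span end rotations:
  span AC: UDL 10: wL³/(24EI) = 303.8/EI
  span AC: point load 93.4 at a = 7.2: Pab(L + a)/(6LEI) = 363.1/EI
  span CE: point load 118.25 at a = 3: Pab(L + b)/(6LEI) = 266.1/EI
  span CE: UDL 24.6: wL³/(24EI) = 221.4/EI
  relative rotation θ_0 = (666.9 + 487.5)/EI = 1154/EI
A unit hogging moment at C produces rotation L₁/(3EI) + L₂/(3EI) = 5/EI.
Compatibility: M_C·(L₁+L₂)/(3EI) = θ_0, giving M_C = 230.9 kN·m (hogging).
Span AC, ΣM about A with M_C applied at C: R_C^{AC}·9 = 1077 + 230.9, so R_C^{AC} = 145.4 kN and R_A = 183.4 − 145.4 = 38.03 kN.
Span CE, ΣM about E: R_C^{CE}·6 = 797.5 + 230.9, so R_C^{CE} = 171.4 kN and R_E = 265.9 − 171.4 = 94.45 kN.
R_C = 145.4 + 171.4 = 316.8 kN.

R_C = 316.8 kN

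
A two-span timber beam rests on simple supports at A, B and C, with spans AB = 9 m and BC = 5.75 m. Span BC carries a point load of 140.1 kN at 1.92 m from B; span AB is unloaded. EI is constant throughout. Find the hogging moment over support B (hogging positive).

Insert a hinge at B; M_B is the redundant, and each span becomes simply supported.
Discontinuity in slope at B on the released structure — sum the simple-span end rotations:
  span BC: point load 140.1 at a = 1.92: Pab(L + b)/(6LEI) = 286.1/EI
  relative rotation θ_0 = (0 + 286.1)/EI = 286.1/EI
A unit hogging moment at B produces rotation L₁/(3EI) + L₂/(3EI) = 4.917/EI.
Compatibility: M_B·(L₁+L₂)/(3EI) = θ_0, giving M_B = 58.19 kN·m (hogging).

M_B = 58.19 kN·m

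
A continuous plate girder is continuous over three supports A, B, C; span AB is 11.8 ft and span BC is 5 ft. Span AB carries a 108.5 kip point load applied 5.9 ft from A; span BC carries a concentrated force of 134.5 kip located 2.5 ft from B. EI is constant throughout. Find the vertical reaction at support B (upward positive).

Insert a hinge at B; M_B is the redundant, and each span becomes simply supported.
Discontinuity in slope at B on the released structure — sum the simple-span end rotations:
  span AB: point load 108.5 at a = 5.9: Pab(L + a)/(6LEI) = 944.2/EI
  span BC: point load 134.5 at a = 2.5: Pab(L + b)/(6LEI) = 210.2/EI
  relative rotation θ_0 = (944.2 + 210.2)/EI = 1154/EI
A unit hogging moment at B produces rotation L₁/(3EI) + L₂/(3EI) = 5.6/EI.
Slope continuity at B: θ_0 = M_B·5.6/EI, so M_B = 1154/5.6 = 206.1 kip·ft (hogging).
Span AB, ΣM about A with M_B applied at B: R_B^{AB}·11.8 = 640.1 + 206.1, so R_B^{AB} = 71.72 kip and R_A = 108.5 − 71.72 = 36.78 kip.
Span BC, ΣM about C: R_B^{BC}·5 = 336.2 + 206.1, so R_B^{BC} = 108.5 kip and R_C = 134.5 − 108.5 = 26.02 kip.
R_B = 71.72 + 108.5 = 180.2 kip.

R_B = 180.2 kip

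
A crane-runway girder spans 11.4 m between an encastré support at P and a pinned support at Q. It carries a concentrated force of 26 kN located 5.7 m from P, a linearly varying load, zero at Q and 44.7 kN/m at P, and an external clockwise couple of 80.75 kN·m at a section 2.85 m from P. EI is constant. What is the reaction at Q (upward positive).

R_Q = 63.73 kN

Choose R_Q as the redundant. The primary structure is the cantilever fixed at P.
Downward deflection at the released point Q due to the loads:
  point load 26 at a = 5.7: Pa²(3L − a)/(6EI) = 4013/EI
  triangular load, peak 44.7 at the fixed end: w₀L⁴/(30EI) = 25166/EI
  clockwise couple 80.75 at a = 2.85: M₀a(2L − a)/(2EI) = 2296/EI
  δ_0 = 31474/EI
Flexibility coefficient — unit upward force at Q: δ_{QQ} = L³/(3EI) = 493.8/EI.
The prop prevents deflection at Q: R_Q = δ_0/δ_{QQ} = 31474/493.8 = 63.73 kN.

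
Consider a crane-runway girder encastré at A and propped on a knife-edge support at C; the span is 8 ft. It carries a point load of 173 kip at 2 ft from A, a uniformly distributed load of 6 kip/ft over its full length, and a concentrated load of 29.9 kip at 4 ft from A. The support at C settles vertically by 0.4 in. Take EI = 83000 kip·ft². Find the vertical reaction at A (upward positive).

Remove the prop at C; the released (primary) structure is a cantilever built in at A.
Free-end deflection of the primary structure under the applied loading (downward +):
  point load 173 at a = 2: Pa²(3L − a)/(6EI) = 2537/EI
  UDL 6: wL⁴/(8EI) = 3072/EI
  point load 29.9 at a = 4: Pa²(3L − a)/(6EI) = 1595/EI
  δ_0 = 7204/EI
Tip deflection under a unit load at C: L³/(3EI) = 170.7/EI.
With EI = 83000 kip·ft²: δ_0 = 0.086795 ft and δ_{CC} = 0.002056 ft/kip.
Compatibility — the beam at C must follow the support down by 0.03333 ft: δ_0 − R_C·δ_{CC} = 0.03333, so R_C = (0.086795 − 0.03333)/0.002056 = 26 kip.
Vertical equilibrium: R_A = ΣP − R_C = 250.9 − 26 = 224.9 kip.

R_A = 224.9 kip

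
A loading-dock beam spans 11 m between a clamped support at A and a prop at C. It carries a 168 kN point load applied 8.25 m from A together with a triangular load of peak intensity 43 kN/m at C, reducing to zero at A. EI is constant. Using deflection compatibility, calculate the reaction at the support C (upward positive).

Choose R_C as the redundant. The primary structure is the cantilever fixed at A.
Deflection at C on the released cantilever, summing each load's contribution:
  point load 168 at a = 8.25: Pa²(3L − a)/(6EI) = 47167/EI
  triangular load, peak 43 at the free end: 11w₀L⁴/(120EI) = 57710/EI
  δ_0 = 104877/EI
Tip deflection under a unit load at C: L³/(3EI) = 443.7/EI.
Compatibility at C: δ_0 − R_C·δ_{CC} = 0, so R_C = 104877/443.7 = 236.4 kN.

R_C = 236.4 kN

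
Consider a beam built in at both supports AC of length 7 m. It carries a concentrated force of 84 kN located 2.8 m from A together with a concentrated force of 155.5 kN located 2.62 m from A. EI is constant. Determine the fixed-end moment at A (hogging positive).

M_A = 244.2 kN·m

Take the two fixed-end moments M_A, M_C as redundants; the released structure is the simple span AC.
End rotations of the released simple span under the applied load (×1/EI):
  at A: point load 84 at a = 2.8: Pab(L + b)/(6LEI) = 263.4/EI
  at C: point load 84 at a = 2.8: Pab(L + a)/(6LEI) = 230.5/EI
  at A: point load 155.5 at a = 2.62: Pab(L + b)/(6LEI) = 483.5/EI
  at C: point load 155.5 at a = 2.62: Pab(L + a)/(6LEI) = 408.7/EI
  θ_A0 = 746.9/EI,  θ_C0 = 639.2/EI
Flexibility coefficients: a unit moment at one end gives L/(3EI) there and L/(6EI) at the far end, so f₁₁ = f₂₂ = 2.333/EI and f₁₂ = f₂₁ = 1.167/EI.
Compatibility — zero rotation at each built-in end:
  2.333 M_A + 1.167 M_C = 746.9
  1.167 M_A + 2.333 M_C = 639.2
Solving the pair gives M_A = 244.2 kN·m and M_C = 151.9 kN·m (hogging).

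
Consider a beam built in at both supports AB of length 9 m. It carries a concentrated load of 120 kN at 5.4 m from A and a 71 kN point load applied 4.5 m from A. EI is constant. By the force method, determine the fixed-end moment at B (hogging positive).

M_B = 235.4 kN·m

Release both end moments; the primary structure is a simply-supported span AB with redundants M_A and M_B.
On the primary (simply-supported) span, the end slopes from the loading are:
  at A: point load 120 at a = 5.4: Pab(L + b)/(6LEI) = 544.3/EI
  at B: point load 120 at a = 5.4: Pab(L + a)/(6LEI) = 622.1/EI
  at A: point load 71 at a = 4.5: Pab(L + b)/(6LEI) = 359.4/EI
  at B: point load 71 at a = 4.5: Pab(L + a)/(6LEI) = 359.4/EI
  θ_A0 = 903.8/EI,  θ_B0 = 981.5/EI
Flexibility coefficients: a unit moment at one end gives L/(3EI) there and L/(6EI) at the far end, so f₁₁ = f₂₂ = 3/EI and f₁₂ = f₂₁ = 1.5/EI.
Compatibility — zero rotation at each built-in end:
  3 M_A + 1.5 M_B = 903.8
  1.5 M_A + 3 M_B = 981.5
Solving the pair gives M_A = 183.6 kN·m and M_B = 235.4 kN·m (hogging).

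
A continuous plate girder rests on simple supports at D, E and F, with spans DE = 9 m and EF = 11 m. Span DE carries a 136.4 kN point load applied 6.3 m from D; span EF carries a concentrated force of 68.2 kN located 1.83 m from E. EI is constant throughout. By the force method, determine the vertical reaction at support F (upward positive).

Release continuity at E by inserting a hinge; the redundant is the internal moment M_E. The primary structure is two simply-supported spans DE and EF.
Discontinuity in slope at E on the released structure — sum the simple-span end rotations:
  span DE: point load 136.4 at a = 6.3: Pab(L + a)/(6LEI) = 657.4/EI
  span EF: point load 68.2 at a = 1.83: Pab(L + b)/(6LEI) = 349.8/EI
  relative rotation θ_0 = (657.4 + 349.8)/EI = 1007/EI
A unit hogging moment at E produces rotation L₁/(3EI) + L₂/(3EI) = 6.667/EI.
Slope continuity at E: θ_0 = M_E·6.667/EI, so M_E = 1007/6.667 = 151.1 kN·m (hogging).
Span EF, ΣM about F: R_E^{EF}·11 = 625.4 + 151.1, so R_E^{EF} = 70.59 kN and R_F = 68.2 − 70.59 = -2.388 kN.

R_F = -2.388 kN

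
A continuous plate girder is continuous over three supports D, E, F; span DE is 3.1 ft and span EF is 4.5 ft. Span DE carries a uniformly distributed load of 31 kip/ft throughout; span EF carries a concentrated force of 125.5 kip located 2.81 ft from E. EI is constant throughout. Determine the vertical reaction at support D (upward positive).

R_D = 25.75 kip

Take M_E as the redundant. Released structure: two simple spans DE and EF with a hinge at E.
Discontinuity in slope at E on the released structure — sum the simple-span end rotations:
  span DE: UDL 31: wL³/(24EI) = 38.48/EI
  span EF: point load 125.5 at a = 2.81: Pab(L + b)/(6LEI) = 136.6/EI
  relative rotation θ_0 = (38.48 + 136.6)/EI = 175.1/EI
A unit hogging moment at E produces rotation L₁/(3EI) + L₂/(3EI) = 2.533/EI.
Compatibility: M_E·(L₁+L₂)/(3EI) = θ_0, giving M_E = 69.12 kip·ft (hogging).
Span DE, ΣM about D with M_E applied at E: R_E^{DE}·3.1 = 149 + 69.12, so R_E^{DE} = 70.35 kip and R_D = 96.1 − 70.35 = 25.75 kip.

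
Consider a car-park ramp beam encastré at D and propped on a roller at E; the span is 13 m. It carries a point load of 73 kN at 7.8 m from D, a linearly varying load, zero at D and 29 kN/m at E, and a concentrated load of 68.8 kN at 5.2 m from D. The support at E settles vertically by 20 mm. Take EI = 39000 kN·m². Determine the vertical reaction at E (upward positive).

Choose R_E as the redundant. The primary structure is the cantilever fixed at D.
Deflection at E on the released cantilever, summing each load's contribution:
  point load 73 at a = 7.8: Pa²(3L − a)/(6EI) = 23095/EI
  triangular load, peak 29 at the free end: 11w₀L⁴/(120EI) = 75925/EI
  point load 68.8 at a = 5.2: Pa²(3L − a)/(6EI) = 10480/EI
  δ_0 = 109500/EI
Tip deflection under a unit load at E: L³/(3EI) = 732.3/EI.
With EI = 39000 kN·m²: δ_0 = 2.8077 m and δ_{EE} = 0.018778 m/kN.
Compatibility — the beam at E must follow the support down by 0.02 m: δ_0 − R_E·δ_{EE} = 0.02, so R_E = (2.8077 − 0.02)/0.018778 = 148.5 kN.

R_E = 148.5 kN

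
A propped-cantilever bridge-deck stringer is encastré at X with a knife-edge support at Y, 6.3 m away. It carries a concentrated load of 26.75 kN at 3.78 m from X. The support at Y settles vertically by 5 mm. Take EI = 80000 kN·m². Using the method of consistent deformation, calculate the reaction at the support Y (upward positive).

Choose R_Y as the redundant. The primary structure is the cantilever fixed at X.
Free-end deflection of the primary structure under the applied loading (downward +):
  point load 26.75 at a = 3.78: Pa²(3L − a)/(6EI) = 963.2/EI
Tip deflection under a unit load at Y: L³/(3EI) = 83.35/EI.
With EI = 80000 kN·m²: δ_0 = 0.01204 m and δ_{YY} = 0.001042 m/kN.
Compatibility — the beam at Y must follow the support down by 0.005 m: δ_0 − R_Y·δ_{YY} = 0.005, so R_Y = (0.01204 − 0.005)/0.001042 = 6.757 kN.

R_Y = 6.757 kN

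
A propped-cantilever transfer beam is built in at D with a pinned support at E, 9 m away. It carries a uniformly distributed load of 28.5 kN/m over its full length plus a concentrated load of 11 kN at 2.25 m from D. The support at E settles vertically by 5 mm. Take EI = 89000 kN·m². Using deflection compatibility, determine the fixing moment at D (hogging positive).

M_D = 321.3 kN·m

Take the reaction at E as the redundant and release it; the primary structure is a cantilever fixed at D.
Deflection at E on the released cantilever, summing each load's contribution:
  UDL 28.5: wL⁴/(8EI) = 23374/EI
  point load 11 at a = 2.25: Pa²(3L − a)/(6EI) = 229.7/EI
  δ_0 = 23603/EI
Flexibility coefficient — unit upward force at E: δ_{EE} = L³/(3EI) = 243/EI.
With EI = 89000 kN·m²: δ_0 = 0.26521 m and δ_{EE} = 0.00273 m/kN.
Compatibility — the beam at E must follow the support down by 0.005 m: δ_0 − R_E·δ_{EE} = 0.005, so R_E = (0.26521 − 0.005)/0.00273 = 95.3 kN.
Moment equilibrium about D: M_D = Σ(load moments about D) − R_E·L = 1179 − 95.3×9 = 321.3 kN·m.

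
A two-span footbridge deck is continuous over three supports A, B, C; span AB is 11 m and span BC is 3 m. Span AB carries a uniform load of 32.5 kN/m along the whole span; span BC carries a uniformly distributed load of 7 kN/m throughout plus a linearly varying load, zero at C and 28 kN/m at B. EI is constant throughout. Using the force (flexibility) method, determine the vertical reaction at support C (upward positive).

R_C = -106 kN

Release continuity at B by inserting a hinge; the redundant is the internal moment M_B. The primary structure is two simply-supported spans AB and BC.
Discontinuity in slope at B on the released structure — sum the simple-span end rotations:
  span AB: UDL 32.5: wL³/(24EI) = 1802/EI
  span BC: UDL 7: wL³/(24EI) = 7.875/EI
  span BC: triangular load, peak 28: w₀L³/(45EI) = 16.8/EI
  relative rotation θ_0 = (1802 + 24.68)/EI = 1827/EI
A unit hogging moment at B produces rotation L₁/(3EI) + L₂/(3EI) = 4.667/EI.
Compatibility: M_B·(L₁+L₂)/(3EI) = θ_0, giving M_B = 391.5 kN·m (hogging).
Span BC, ΣM about C: R_B^{BC}·3 = 115.5 + 391.5, so R_B^{BC} = 169 kN and R_C = 63 − 169 = -106 kN.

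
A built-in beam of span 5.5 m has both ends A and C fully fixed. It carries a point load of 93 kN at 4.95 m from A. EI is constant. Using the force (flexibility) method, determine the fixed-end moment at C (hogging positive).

M_C = 41.43 kN·m

Release both end moments; the primary structure is a simply-supported span AC with redundants M_A and M_C.
End rotations of the released simple span under the applied load (×1/EI):
  at A: point load 93 at a = 4.95: Pab(L + b)/(6LEI) = 46.42/EI
  at C: point load 93 at a = 4.95: Pab(L + a)/(6LEI) = 80.18/EI
  θ_A0 = 46.42/EI,  θ_C0 = 80.18/EI
Flexibility coefficients: a unit moment at one end gives L/(3EI) there and L/(6EI) at the far end, so f₁₁ = f₂₂ = 1.833/EI and f₁₂ = f₂₁ = 0.9167/EI.
Compatibility — zero rotation at each built-in end:
  1.833 M_A + 0.9167 M_C = 46.42
  0.9167 M_A + 1.833 M_C = 80.18
Solving the pair gives M_A = 4.604 kN·m and M_C = 41.43 kN·m (hogging).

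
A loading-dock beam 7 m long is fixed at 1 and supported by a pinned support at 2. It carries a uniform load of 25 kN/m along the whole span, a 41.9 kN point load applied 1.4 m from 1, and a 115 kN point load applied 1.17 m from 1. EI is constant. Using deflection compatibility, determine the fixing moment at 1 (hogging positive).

M_1 = 298.1 kN·m

Take the reaction at 2 as the redundant and release it; the primary structure is a cantilever fixed at 1.
Free-end deflection of the primary structure under the applied loading (downward +):
  UDL 25: wL⁴/(8EI) = 7503/EI
  point load 41.9 at a = 1.4: Pa²(3L − a)/(6EI) = 268.3/EI
  point load 115 at a = 1.17: Pa²(3L − a)/(6EI) = 520.3/EI
  δ_0 = 8292/EI
Tip deflection under a unit load at 2: L³/(3EI) = 114.3/EI.
The prop prevents deflection at 2: R_2 = δ_0/δ_{22} = 8292/114.3 = 72.52 kN.
Moment equilibrium about 1: M_1 = Σ(load moments about 1) − R_2·L = 805.7 − 72.52×7 = 298.1 kN·m.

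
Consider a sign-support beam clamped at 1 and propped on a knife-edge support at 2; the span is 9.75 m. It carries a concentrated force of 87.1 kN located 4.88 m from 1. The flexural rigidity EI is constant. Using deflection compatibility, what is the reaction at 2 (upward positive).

Remove the prop at 2; the released (primary) structure is a cantilever built in at 1.
Deflection at 2 on the released cantilever, summing each load's contribution:
  point load 87.1 at a = 4.88: Pa²(3L − a)/(6EI) = 8425/EI
Tip deflection under a unit load at 2: L³/(3EI) = 309/EI.
Compatibility at 2: δ_0 − R_2·δ_{22} = 0, so R_2 = 8425/309 = 27.27 kN.

R_2 = 27.27 kN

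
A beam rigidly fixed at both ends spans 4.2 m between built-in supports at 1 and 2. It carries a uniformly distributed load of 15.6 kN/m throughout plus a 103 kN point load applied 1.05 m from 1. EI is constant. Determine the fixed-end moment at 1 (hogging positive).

M_1 = 83.77 kN·m

Take the two fixed-end moments M_1, M_2 as redundants; the released structure is the simple span 12.
End rotations of the released simple span under the applied load (×1/EI):
  at 1: UDL 15.6: wL³/(24EI) = 48.16/EI
  at 2: UDL 15.6: wL³/(24EI) = 48.16/EI
  at 1: point load 103 at a = 1.05: Pab(L + b)/(6LEI) = 99.36/EI
  at 2: point load 103 at a = 1.05: Pab(L + a)/(6LEI) = 70.97/EI
  θ_10 = 147.5/EI,  θ_20 = 119.1/EI
Flexibility coefficients: a unit moment at one end gives L/(3EI) there and L/(6EI) at the far end, so f₁₁ = f₂₂ = 1.4/EI and f₁₂ = f₂₁ = 0.7/EI.
Compatibility — zero rotation at each built-in end:
  1.4 M_1 + 0.7 M_2 = 147.5
  0.7 M_1 + 1.4 M_2 = 119.1
Solving the pair gives M_1 = 83.77 kN·m and M_2 = 43.21 kN·m (hogging).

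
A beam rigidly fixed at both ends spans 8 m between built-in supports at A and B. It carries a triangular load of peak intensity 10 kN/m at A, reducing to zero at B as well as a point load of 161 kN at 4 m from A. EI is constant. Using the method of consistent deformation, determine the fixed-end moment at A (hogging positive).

Release both end moments; the primary structure is a simply-supported span AB with redundants M_A and M_B.
End rotations of the released simple span under the applied load (×1/EI):
  at A: triangular load, peak 10: w₀L³/(45EI) = 113.8/EI
  at B: triangular load, peak 10: 7w₀L³/(360EI) = 99.56/EI
  at A: point load 161 at a = 4: Pab(L + b)/(6LEI) = 644/EI
  at B: point load 161 at a = 4: Pab(L + a)/(6LEI) = 644/EI
  θ_A0 = 757.8/EI,  θ_B0 = 743.6/EI
Flexibility coefficients: a unit moment at one end gives L/(3EI) there and L/(6EI) at the far end, so f₁₁ = f₂₂ = 2.667/EI and f₁₂ = f₂₁ = 1.333/EI.
Compatibility — zero rotation at each built-in end:
  2.667 M_A + 1.333 M_B = 757.8
  1.333 M_A + 2.667 M_B = 743.6
Solving the pair gives M_A = 193 kN·m and M_B = 182.3 kN·m (hogging).

M_A = 193 kN·m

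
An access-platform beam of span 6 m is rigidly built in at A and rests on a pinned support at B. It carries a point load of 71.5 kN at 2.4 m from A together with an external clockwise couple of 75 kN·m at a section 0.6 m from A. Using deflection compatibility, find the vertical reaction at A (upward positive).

Choose R_B as the redundant. The primary structure is the cantilever fixed at A.
Free-end deflection of the primary structure under the applied loading (downward +):
  point load 71.5 at a = 2.4: Pa²(3L − a)/(6EI) = 1071/EI
  clockwise couple 75 at a = 0.6: M₀a(2L − a)/(2EI) = 256.5/EI
  δ_0 = 1327/EI
Tip deflection under a unit load at B: L³/(3EI) = 72/EI.
Compatibility at B: δ_0 − R_B·δ_{BB} = 0, so R_B = 1327/72 = 18.43 kN.
Vertical equilibrium: R_A = ΣP − R_B = 71.5 − 18.43 = 53.07 kN.

R_A = 53.07 kN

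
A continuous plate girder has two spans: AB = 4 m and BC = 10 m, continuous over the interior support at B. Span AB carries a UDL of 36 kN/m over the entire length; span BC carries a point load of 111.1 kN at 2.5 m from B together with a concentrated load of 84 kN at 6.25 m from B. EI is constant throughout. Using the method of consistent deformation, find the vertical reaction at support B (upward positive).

R_B = 273.4 kN

Release continuity at B by inserting a hinge; the redundant is the internal moment M_B. The primary structure is two simply-supported spans AB and BC.
Rotations at B on the released spans (each span's end-slope, ×1/EI):
  span AB: UDL 36: wL³/(24EI) = 96/EI
  span BC: point load 111.1 at a = 2.5: Pab(L + b)/(6LEI) = 607.6/EI
  span BC: point load 84 at a = 6.25: Pab(L + b)/(6LEI) = 451.2/EI
  relative rotation θ_0 = (96 + 1059)/EI = 1155/EI
A unit hogging moment at B produces rotation L₁/(3EI) + L₂/(3EI) = 4.667/EI.
Compatibility: M_B·(L₁+L₂)/(3EI) = θ_0, giving M_B = 247.4 kN·m (hogging).
Span AB, ΣM about A with M_B applied at B: R_B^{AB}·4 = 288 + 247.4, so R_B^{AB} = 133.9 kN and R_A = 144 − 133.9 = 10.14 kN.
Span BC, ΣM about C: R_B^{BC}·10 = 1148 + 247.4, so R_B^{BC} = 139.6 kN and R_C = 195.1 − 139.6 = 55.53 kN.
R_B = 133.9 + 139.6 = 273.4 kN.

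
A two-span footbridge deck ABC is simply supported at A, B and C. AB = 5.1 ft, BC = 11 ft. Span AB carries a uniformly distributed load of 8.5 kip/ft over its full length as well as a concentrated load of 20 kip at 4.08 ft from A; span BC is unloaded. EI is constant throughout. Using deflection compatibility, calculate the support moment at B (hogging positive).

Release continuity at B by inserting a hinge; the redundant is the internal moment M_B. The primary structure is two simply-supported spans AB and BC.
Rotations at B on the released spans (each span's end-slope, ×1/EI):
  span AB: UDL 8.5: wL³/(24EI) = 46.98/EI
  span AB: point load 20 at a = 4.08: Pab(L + a)/(6LEI) = 24.97/EI
  relative rotation θ_0 = (71.95 + 0)/EI = 71.95/EI
A unit hogging moment at B produces rotation L₁/(3EI) + L₂/(3EI) = 5.367/EI.
Slope continuity at B: θ_0 = M_B·5.367/EI, so M_B = 71.95/5.367 = 13.41 kip·ft (hogging).

M_B = 13.41 kip·ft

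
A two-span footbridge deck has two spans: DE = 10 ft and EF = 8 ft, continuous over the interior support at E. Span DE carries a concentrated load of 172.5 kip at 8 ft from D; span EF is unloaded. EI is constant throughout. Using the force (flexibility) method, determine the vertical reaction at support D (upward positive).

Take M_E as the redundant. Released structure: two simple spans DE and EF with a hinge at E.
Rotations at E on the released spans (each span's end-slope, ×1/EI):
  span DE: point load 172.5 at a = 8: Pab(L + a)/(6LEI) = 828/EI
  relative rotation θ_0 = (828 + 0)/EI = 828/EI
A unit hogging moment at E produces rotation L₁/(3EI) + L₂/(3EI) = 6/EI.
Compatibility: M_E·(L₁+L₂)/(3EI) = θ_0, giving M_E = 138 kip·ft (hogging).
Span DE, ΣM about D with M_E applied at E: R_E^{DE}·10 = 1380 + 138, so R_E^{DE} = 151.8 kip and R_D = 172.5 − 151.8 = 20.7 kip.

R_D = 20.7 kip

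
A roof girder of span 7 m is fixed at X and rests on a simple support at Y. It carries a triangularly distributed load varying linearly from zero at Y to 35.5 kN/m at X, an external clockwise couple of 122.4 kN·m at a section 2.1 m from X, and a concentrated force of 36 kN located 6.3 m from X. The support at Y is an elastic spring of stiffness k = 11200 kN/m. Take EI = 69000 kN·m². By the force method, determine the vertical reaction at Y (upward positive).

R_Y = 65.32 kN

Release the roller at Y. Primary structure: cantilever fixed at X.
Primary-structure tip deflection at Y by superposition:
  triangular load, peak 35.5 at the fixed end: w₀L⁴/(30EI) = 2841/EI
  clockwise couple 122.4 at a = 2.1: M₀a(2L − a)/(2EI) = 1529/EI
  point load 36 at a = 6.3: Pa²(3L − a)/(6EI) = 3501/EI
  δ_0 = 7871/EI
Tip deflection under a unit load at Y: L³/(3EI) = 114.3/EI.
With EI = 69000 kN·m²: δ_0 = 0.11408 m and δ_{YY} = 0.001657 m/kN.
Compatibility — the spring shortens by R_Y/k under the reaction it provides: δ_0 − R_Y·δ_{YY} = R_Y/k. With 1/k = 0.000089 m/kN, R_Y = δ_0 / (δ_{YY} + 1/k) = 0.11408 / (0.001657 + 0.000089) = 65.32 kN.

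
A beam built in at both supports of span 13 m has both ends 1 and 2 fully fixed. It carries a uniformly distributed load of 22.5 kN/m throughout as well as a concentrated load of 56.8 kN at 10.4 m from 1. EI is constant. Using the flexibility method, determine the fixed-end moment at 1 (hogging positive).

Release both end moments; the primary structure is a simply-supported span 12 with redundants M_1 and M_2.
Simple-span end rotations at 1 and 2 under the given loads:
  at 1: UDL 22.5: wL³/(24EI) = 2060/EI
  at 2: UDL 22.5: wL³/(24EI) = 2060/EI
  at 1: point load 56.8 at a = 10.4: Pab(L + b)/(6LEI) = 307.2/EI
  at 2: point load 56.8 at a = 10.4: Pab(L + a)/(6LEI) = 460.8/EI
  θ_10 = 2367/EI,  θ_20 = 2520/EI
Flexibility coefficients: a unit moment at one end gives L/(3EI) there and L/(6EI) at the far end, so f₁₁ = f₂₂ = 4.333/EI and f₁₂ = f₂₁ = 2.167/EI.
Compatibility — zero rotation at each built-in end:
  4.333 M_1 + 2.167 M_2 = 2367
  2.167 M_1 + 4.333 M_2 = 2520
Solving the pair gives M_1 = 340.5 kN·m and M_2 = 411.4 kN·m (hogging).

M_1 = 340.5 kN·m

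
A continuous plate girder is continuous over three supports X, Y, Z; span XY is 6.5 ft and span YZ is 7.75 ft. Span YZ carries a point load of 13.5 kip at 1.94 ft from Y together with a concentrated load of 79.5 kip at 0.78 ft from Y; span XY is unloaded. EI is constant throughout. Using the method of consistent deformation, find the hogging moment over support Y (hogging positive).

M_Y = 38.15 kip·ft

Take M_Y as the redundant. Released structure: two simple spans XY and YZ with a hinge at Y.
End slopes at the hinge Y, treating each span as simply supported:
  span YZ: point load 13.5 at a = 1.94: Pab(L + b)/(6LEI) = 44.37/EI
  span YZ: point load 79.5 at a = 0.78: Pab(L + b)/(6LEI) = 136.8/EI
  relative rotation θ_0 = (0 + 181.2)/EI = 181.2/EI
A unit hogging moment at Y produces rotation L₁/(3EI) + L₂/(3EI) = 4.75/EI.
Slope continuity at Y: θ_0 = M_Y·4.75/EI, so M_Y = 181.2/4.75 = 38.15 kip·ft (hogging).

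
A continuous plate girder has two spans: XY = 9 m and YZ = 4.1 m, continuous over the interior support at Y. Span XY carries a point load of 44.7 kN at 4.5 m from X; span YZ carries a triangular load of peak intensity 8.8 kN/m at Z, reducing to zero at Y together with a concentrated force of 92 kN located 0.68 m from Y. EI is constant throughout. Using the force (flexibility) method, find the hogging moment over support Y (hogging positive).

Take M_Y as the redundant. Released structure: two simple spans XY and YZ with a hinge at Y.
Discontinuity in slope at Y on the released structure — sum the simple-span end rotations:
  span XY: point load 44.7 at a = 4.5: Pab(L + a)/(6LEI) = 226.3/EI
  span YZ: triangular load, peak 8.8: 7w₀L³/(360EI) = 11.79/EI
  span YZ: point load 92 at a = 0.68: Pab(L + b)/(6LEI) = 65.4/EI
  relative rotation θ_0 = (226.3 + 77.2)/EI = 303.5/EI
A unit hogging moment at Y produces rotation L₁/(3EI) + L₂/(3EI) = 4.367/EI.
Slope continuity at Y: θ_0 = M_Y·4.367/EI, so M_Y = 303.5/4.367 = 69.5 kN·m (hogging).

M_Y = 69.5 kN·m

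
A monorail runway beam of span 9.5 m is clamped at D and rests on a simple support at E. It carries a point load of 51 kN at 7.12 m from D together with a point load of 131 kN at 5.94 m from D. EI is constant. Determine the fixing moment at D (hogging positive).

M_D = 257.3 kN·m

Choose R_E as the redundant. The primary structure is the cantilever fixed at D.
Downward deflection at the released point E due to the loads:
  point load 51 at a = 7.12: Pa²(3L − a)/(6EI) = 9213/EI
  point load 131 at a = 5.94: Pa²(3L − a)/(6EI) = 17379/EI
  δ_0 = 26592/EI
Flexibility coefficient — unit upward force at E: δ_{EE} = L³/(3EI) = 285.8/EI.
Compatibility at E: δ_0 − R_E·δ_{EE} = 0, so R_E = 26592/285.8 = 93.05 kN.
Moment equilibrium about D: M_D = Σ(load moments about D) − R_E·L = 1141 − 93.05×9.5 = 257.3 kN·m.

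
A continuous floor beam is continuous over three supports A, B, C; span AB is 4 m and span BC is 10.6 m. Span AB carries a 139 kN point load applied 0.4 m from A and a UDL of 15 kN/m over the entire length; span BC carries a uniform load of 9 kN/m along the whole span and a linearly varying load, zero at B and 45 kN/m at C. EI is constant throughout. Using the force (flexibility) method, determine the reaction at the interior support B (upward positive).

Insert a hinge at B; M_B is the redundant, and each span becomes simply supported.
Rotations at B on the released spans (each span's end-slope, ×1/EI):
  span AB: point load 139 at a = 0.4: Pab(L + a)/(6LEI) = 36.7/EI
  span AB: UDL 15: wL³/(24EI) = 40/EI
  span BC: UDL 9: wL³/(24EI) = 446.6/EI
  span BC: triangular load, peak 45: 7w₀L³/(360EI) = 1042/EI
  relative rotation θ_0 = (76.7 + 1489)/EI = 1565/EI
A unit hogging moment at B produces rotation L₁/(3EI) + L₂/(3EI) = 4.867/EI.
Compatibility: M_B·(L₁+L₂)/(3EI) = θ_0, giving M_B = 321.7 kN·m (hogging).
Span AB, ΣM about A with M_B applied at B: R_B^{AB}·4 = 175.6 + 321.7, so R_B^{AB} = 124.3 kN and R_A = 199 − 124.3 = 74.68 kN.
Span BC, ΣM about C: R_B^{BC}·10.6 = 1348 + 321.7, so R_B^{BC} = 157.5 kN and R_C = 333.9 − 157.5 = 176.4 kN.
R_B = 124.3 + 157.5 = 281.9 kN.

R_B = 281.9 kN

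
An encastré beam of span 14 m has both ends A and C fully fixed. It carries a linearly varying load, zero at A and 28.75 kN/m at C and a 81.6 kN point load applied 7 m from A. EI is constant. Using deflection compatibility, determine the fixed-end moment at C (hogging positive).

M_C = 424.6 kN·m

Release both end moments; the primary structure is a simply-supported span AC with redundants M_A and M_C.
End rotations of the released simple span under the applied load (×1/EI):
  at A: triangular load, peak 28.75: 7w₀L³/(360EI) = 1534/EI
  at C: triangular load, peak 28.75: w₀L³/(45EI) = 1753/EI
  at A: point load 81.6 at a = 7: Pab(L + b)/(6LEI) = 999.6/EI
  at C: point load 81.6 at a = 7: Pab(L + a)/(6LEI) = 999.6/EI
  θ_A0 = 2534/EI,  θ_C0 = 2753/EI
Flexibility coefficients: a unit moment at one end gives L/(3EI) there and L/(6EI) at the far end, so f₁₁ = f₂₂ = 4.667/EI and f₁₂ = f₂₁ = 2.333/EI.
Compatibility — zero rotation at each built-in end:
  4.667 M_A + 2.333 M_C = 2534
  2.333 M_A + 4.667 M_C = 2753
Solving the pair gives M_A = 330.6 kN·m and M_C = 424.6 kN·m (hogging).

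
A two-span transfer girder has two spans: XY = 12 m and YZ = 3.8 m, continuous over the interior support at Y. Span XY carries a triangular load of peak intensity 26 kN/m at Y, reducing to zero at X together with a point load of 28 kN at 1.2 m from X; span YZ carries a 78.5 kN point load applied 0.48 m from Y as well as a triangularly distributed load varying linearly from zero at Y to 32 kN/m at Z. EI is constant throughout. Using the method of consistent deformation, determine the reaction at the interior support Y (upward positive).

R_Y = 270.5 kN

Release continuity at Y by inserting a hinge; the redundant is the internal moment M_Y. The primary structure is two simply-supported spans XY and YZ.
Discontinuity in slope at Y on the released structure — sum the simple-span end rotations:
  span XY: triangular load, peak 26: w₀L³/(45EI) = 998.4/EI
  span XY: point load 28 at a = 1.2: Pab(L + a)/(6LEI) = 66.53/EI
  span YZ: point load 78.5 at a = 0.48: Pab(L + b)/(6LEI) = 39.07/EI
  span YZ: triangular load, peak 32: 7w₀L³/(360EI) = 34.14/EI
  relative rotation θ_0 = (1065 + 73.21)/EI = 1138/EI
A unit hogging moment at Y produces rotation L₁/(3EI) + L₂/(3EI) = 5.267/EI.
Compatibility: M_Y·(L₁+L₂)/(3EI) = θ_0, giving M_Y = 216.1 kN·m (hogging).
Span XY, ΣM about X with M_Y applied at Y: R_Y^{XY}·12 = 1282 + 216.1, so R_Y^{XY} = 124.8 kN and R_X = 184 − 124.8 = 59.19 kN.
Span YZ, ΣM about Z: R_Y^{YZ}·3.8 = 337.6 + 216.1, so R_Y^{YZ} = 145.7 kN and R_Z = 139.3 − 145.7 = -6.42 kN.
R_Y = 124.8 + 145.7 = 270.5 kN.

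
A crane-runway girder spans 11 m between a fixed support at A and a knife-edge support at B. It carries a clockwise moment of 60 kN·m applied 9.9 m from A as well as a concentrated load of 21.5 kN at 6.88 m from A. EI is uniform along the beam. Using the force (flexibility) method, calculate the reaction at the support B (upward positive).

Remove the prop at B; the released (primary) structure is a cantilever built in at A.
Downward deflection at the released point B due to the loads:
  clockwise couple 60 at a = 9.9: M₀a(2L − a)/(2EI) = 3594/EI
  point load 21.5 at a = 6.88: Pa²(3L − a)/(6EI) = 4430/EI
  δ_0 = 8024/EI
Tip deflection under a unit load at B: L³/(3EI) = 443.7/EI.
The prop prevents deflection at B: R_B = δ_0/δ_{BB} = 8024/443.7 = 18.09 kN.

R_B = 18.09 kN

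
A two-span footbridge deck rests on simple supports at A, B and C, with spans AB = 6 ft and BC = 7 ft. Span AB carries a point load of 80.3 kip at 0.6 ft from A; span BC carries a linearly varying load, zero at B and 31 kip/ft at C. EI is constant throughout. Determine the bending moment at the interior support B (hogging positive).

Insert a hinge at B; M_B is the redundant, and each span becomes simply supported.
Discontinuity in slope at B on the released structure — sum the simple-span end rotations:
  span AB: point load 80.3 at a = 0.6: Pab(L + a)/(6LEI) = 47.7/EI
  span BC: triangular load, peak 31: 7w₀L³/(360EI) = 206.8/EI
  relative rotation θ_0 = (47.7 + 206.8)/EI = 254.5/EI
A unit hogging moment at B produces rotation L₁/(3EI) + L₂/(3EI) = 4.333/EI.
Compatibility: M_B·(L₁+L₂)/(3EI) = θ_0, giving M_B = 58.72 kip·ft (hogging).

M_B = 58.72 kip·ft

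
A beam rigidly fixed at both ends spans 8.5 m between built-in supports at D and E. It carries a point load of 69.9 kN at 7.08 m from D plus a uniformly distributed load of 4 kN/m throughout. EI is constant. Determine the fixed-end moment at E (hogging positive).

M_E = 92.95 kN·m

Release both end moments; the primary structure is a simply-supported span DE with redundants M_D and M_E.
End rotations of the released simple span under the applied load (×1/EI):
  at D: point load 69.9 at a = 7.08: Pab(L + b)/(6LEI) = 136.7/EI
  at E: point load 69.9 at a = 7.08: Pab(L + a)/(6LEI) = 214.7/EI
  at D: UDL 4: wL³/(24EI) = 102.4/EI
  at E: UDL 4: wL³/(24EI) = 102.4/EI
  θ_D0 = 239/EI,  θ_E0 = 317/EI
Flexibility coefficients: a unit moment at one end gives L/(3EI) there and L/(6EI) at the far end, so f₁₁ = f₂₂ = 2.833/EI and f₁₂ = f₂₁ = 1.417/EI.
Compatibility — zero rotation at each built-in end:
  2.833 M_D + 1.417 M_E = 239
  1.417 M_D + 2.833 M_E = 317
Solving the pair gives M_D = 37.9 kN·m and M_E = 92.95 kN·m (hogging).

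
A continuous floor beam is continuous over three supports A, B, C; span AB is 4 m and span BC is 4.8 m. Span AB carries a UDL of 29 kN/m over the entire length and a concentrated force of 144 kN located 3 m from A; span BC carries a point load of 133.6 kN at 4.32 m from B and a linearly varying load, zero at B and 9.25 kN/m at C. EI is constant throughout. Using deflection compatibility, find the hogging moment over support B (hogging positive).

Release continuity at B by inserting a hinge; the redundant is the internal moment M_B. The primary structure is two simply-supported spans AB and BC.
End slopes at the hinge B, treating each span as simply supported:
  span AB: UDL 29: wL³/(24EI) = 77.33/EI
  span AB: point load 144 at a = 3: Pab(L + a)/(6LEI) = 126/EI
  span BC: point load 133.6 at a = 4.32: Pab(L + b)/(6LEI) = 50.79/EI
  span BC: triangular load, peak 9.25: 7w₀L³/(360EI) = 19.89/EI
  relative rotation θ_0 = (203.3 + 70.68)/EI = 274/EI
A unit hogging moment at B produces rotation L₁/(3EI) + L₂/(3EI) = 2.933/EI.
Slope continuity at B: θ_0 = M_B·2.933/EI, so M_B = 274/2.933 = 93.41 kN·m (hogging).

M_B = 93.41 kN·m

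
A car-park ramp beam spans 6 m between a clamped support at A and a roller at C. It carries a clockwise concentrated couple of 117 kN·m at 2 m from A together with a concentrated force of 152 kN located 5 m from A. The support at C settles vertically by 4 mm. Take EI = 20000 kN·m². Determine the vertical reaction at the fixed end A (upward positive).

Choose R_C as the redundant. The primary structure is the cantilever fixed at A.
Deflection at C on the released cantilever, summing each load's contribution:
  clockwise couple 117 at a = 2: M₀a(2L − a)/(2EI) = 1170/EI
  point load 152 at a = 5: Pa²(3L − a)/(6EI) = 8233/EI
  δ_0 = 9403/EI
Flexibility coefficient — unit upward force at C: δ_{CC} = L³/(3EI) = 72/EI.
With EI = 20000 kN·m²: δ_0 = 0.47017 m and δ_{CC} = 0.0036 m/kN.
Compatibility — the beam at C must follow the support down by 0.004 m: δ_0 − R_C·δ_{CC} = 0.004, so R_C = (0.47017 − 0.004)/0.0036 = 129.5 kN.
Vertical equilibrium: R_A = ΣP − R_C = 152 − 129.5 = 22.51 kN.

R_A = 22.51 kN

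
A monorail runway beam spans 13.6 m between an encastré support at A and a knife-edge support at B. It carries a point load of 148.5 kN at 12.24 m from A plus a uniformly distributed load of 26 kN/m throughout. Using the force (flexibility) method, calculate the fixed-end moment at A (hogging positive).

M_A = 701.1 kN·m

Remove the prop at B; the released (primary) structure is a cantilever built in at A.
Downward deflection at the released point B due to the loads:
  point load 148.5 at a = 12.24: Pa²(3L − a)/(6EI) = 105900/EI
  UDL 26: wL⁴/(8EI) = 111183/EI
  δ_0 = 217083/EI
Flexibility coefficient — unit upward force at B: δ_{BB} = L³/(3EI) = 838.5/EI.
The prop prevents deflection at B: R_B = δ_0/δ_{BB} = 217083/838.5 = 258.9 kN.
Moment equilibrium about A: M_A = Σ(load moments about A) − R_B·L = 4222 − 258.9×13.6 = 701.1 kN·m.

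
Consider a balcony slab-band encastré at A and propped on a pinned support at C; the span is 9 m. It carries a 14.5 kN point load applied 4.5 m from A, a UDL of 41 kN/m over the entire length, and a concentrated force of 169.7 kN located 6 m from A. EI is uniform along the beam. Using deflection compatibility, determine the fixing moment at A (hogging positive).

Remove the prop at C; the released (primary) structure is a cantilever built in at A.
Downward deflection at the released point C due to the loads:
  point load 14.5 at a = 4.5: Pa²(3L − a)/(6EI) = 1101/EI
  UDL 41: wL⁴/(8EI) = 33625/EI
  point load 169.7 at a = 6: Pa²(3L − a)/(6EI) = 21382/EI
  δ_0 = 56108/EI
Flexibility coefficient — unit upward force at C: δ_{CC} = L³/(3EI) = 243/EI.
The prop prevents deflection at C: R_C = δ_0/δ_{CC} = 56108/243 = 230.9 kN.
Moment equilibrium about A: M_A = Σ(load moments about A) − R_C·L = 2744 − 230.9×9 = 665.9 kN·m.

M_A = 665.9 kN·m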